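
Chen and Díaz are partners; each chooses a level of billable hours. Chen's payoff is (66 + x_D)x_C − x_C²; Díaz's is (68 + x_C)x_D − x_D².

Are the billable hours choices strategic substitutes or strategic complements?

strategic complements

Expanding Chen's payoff: 66x_C + x_Dx_C − x_C².
∂π/∂x_C = 66 + x_D − 2x_C = 0, so x_C = 33 + 0.5x_D.
The best-response slope dx_C/dx_D = 0.5 > 0: the reaction function is upward-sloping, so the choices are strategic complements.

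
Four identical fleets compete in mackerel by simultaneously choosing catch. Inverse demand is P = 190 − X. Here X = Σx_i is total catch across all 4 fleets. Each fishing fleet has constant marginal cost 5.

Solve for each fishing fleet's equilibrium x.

37

A representative fishing fleet's profit is π_i = x_i(190 − X) − 5x_i, with X = x_i + Σ_{j≠i} x_j.
First-order condition: 185 − 2x_i − Σ_{j≠i} x_j = 0.
With identical fishing fleets, set every x_j = x: then 185 − 2x − 3x = 0, i.e. x = 185/5 = 37.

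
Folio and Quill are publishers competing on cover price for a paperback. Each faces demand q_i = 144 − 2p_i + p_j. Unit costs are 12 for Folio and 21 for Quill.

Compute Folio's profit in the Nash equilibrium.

4086.08

Folio's profit: π = (p_{Folio} − 12)(144 − 2p_{Folio} + p_{Quill}).
∂π/∂p_{Folio} = 168 − 4p_{Folio} + p_{Quill} = 0 ⇒ p_{Folio} = 42 + 0.25p_{Quill}.
Similarly p_{Quill} = 46.5 + 0.25p_{Folio}.
Plugging p_{Quill} into Folio's best response: p_{Folio} = 42 + 0.25(46.5 + 0.25p_{Folio}) ⇒ 0.9375p_{Folio} = 53.625, so p_{Folio} = 57.2.
Then p_{Quill} = 46.5 + 0.25·57.2 = 60.8.
q_{Folio} = 144 − 2·57.2 + 60.8 = 90.4.
Profit = (57.2 − 12)·90.4 = 4086.08.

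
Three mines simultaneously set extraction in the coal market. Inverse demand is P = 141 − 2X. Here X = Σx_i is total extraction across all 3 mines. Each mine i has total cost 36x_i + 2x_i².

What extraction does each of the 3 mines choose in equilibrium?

8.75

A representative mine's profit is π_i = x_i(141 − 2X) − 36x_i − 2x_i², with X = x_i + Σ_{j≠i} x_j.
First-order condition: 105 − 8x_i − 2Σ_{j≠i} x_j = 0.
With identical mines, set every x_j = x: then 105 − 8x − 4x = 0, i.e. x = 105/12 = 8.75.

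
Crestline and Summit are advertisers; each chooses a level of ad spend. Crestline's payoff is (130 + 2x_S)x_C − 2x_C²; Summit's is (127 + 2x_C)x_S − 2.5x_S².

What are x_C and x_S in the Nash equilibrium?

56.5, 48

Expanding Crestline's payoff: 130x_C + 2x_Sx_C − 2x_C².
∂π/∂x_C = 130 + 2x_S − 4x_C = 0, so x_C = 32.5 + 0.5x_S.
Likewise for Summit: x_S = 25.4 + 0.4x_C.
Solving the two reaction functions simultaneously: (1 − (0.5)(0.4))x_C = 32.5 + 0.5·25.4, so 0.8x_C = 45.2 and x_C = 56.5.
Then x_S = 25.4 + 0.4·56.5 = 48.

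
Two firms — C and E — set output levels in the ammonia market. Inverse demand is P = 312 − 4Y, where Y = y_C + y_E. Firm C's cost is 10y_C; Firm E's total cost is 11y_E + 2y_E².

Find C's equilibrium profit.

Firm C's profit: π = y_C(312 − 4(y_C + y_E)) − 10y_C.
∂π/∂y_C = 302 − 8y_C − 4y_E = 0, so y_C = 37.75 − 0.5y_E.
For E: ∂π/∂y_E = 301 − 12y_E − 4y_C = 0 ⇒ y_E = 301/12 − (1/3)y_C.
Plugging y_E into C's best response: y_C = 37.75 − 0.5(301/12 − (1/3)y_C) ⇒ (5/6)y_C = 605/24, so y_C = 30.25.
Then y_E = 301/12 − (1/3)·30.25 = 15.
Price P = 312 − 4·45.25 = 131.
C's profit: (131 − 10)·30.25 = 3660.25.

3660.25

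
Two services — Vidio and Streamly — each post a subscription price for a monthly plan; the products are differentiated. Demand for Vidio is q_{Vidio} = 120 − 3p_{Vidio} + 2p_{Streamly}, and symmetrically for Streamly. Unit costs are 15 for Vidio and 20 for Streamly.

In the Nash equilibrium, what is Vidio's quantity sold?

81.5625

Vidio's profit: π = (p_{Vidio} − 15)(120 − 3p_{Vidio} + 2p_{Streamly}).
∂π/∂p_{Vidio} = 165 − 6p_{Vidio} + 2p_{Streamly} = 0 ⇒ p_{Vidio} = 27.5 + (1/3)p_{Streamly}.
Similarly p_{Streamly} = 30 + (1/3)p_{Vidio}.
Plugging p_{Streamly} into Vidio's best response: p_{Vidio} = 27.5 + (1/3)(30 + (1/3)p_{Vidio}) ⇒ (8/9)p_{Vidio} = 37.5, so p_{Vidio} = 42.1875.
Then p_{Streamly} = 30 + (1/3)·42.1875 = 44.0625.
q_{Vidio} = 120 − 3·42.1875 + 2·44.0625 = 81.5625.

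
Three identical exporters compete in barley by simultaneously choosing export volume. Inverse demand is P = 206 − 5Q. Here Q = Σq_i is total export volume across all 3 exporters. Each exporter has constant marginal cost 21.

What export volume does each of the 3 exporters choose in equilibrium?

A representative exporter's profit is π_i = q_i(206 − 5Q) − 21q_i, with Q = q_i + Σ_{j≠i} q_j.
First-order condition: 185 − 10q_i − 5Σ_{j≠i} q_j = 0.
Imposing symmetry (q_j = q for all j) turns Σ_{j≠i} q_j into 2q, so 185 = 20q and q = 9.25.

9.25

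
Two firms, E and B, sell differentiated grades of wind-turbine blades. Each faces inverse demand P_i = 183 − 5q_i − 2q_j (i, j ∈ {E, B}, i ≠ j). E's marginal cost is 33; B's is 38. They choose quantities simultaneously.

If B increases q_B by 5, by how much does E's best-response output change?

-1

Firm E's profit: π = q_E(183 − 5q_E − 2q_B) − 33q_E.
∂π/∂q_E = 150 − 10q_E − 2q_B = 0 ⇒ q_E = 15 − 0.2q_B.
The reaction-function slope is −0.2, so a 5-unit rise in q_B moves q_E by −0.2 × 5 = −1. E's best response falls — the actions are strategic substitutes.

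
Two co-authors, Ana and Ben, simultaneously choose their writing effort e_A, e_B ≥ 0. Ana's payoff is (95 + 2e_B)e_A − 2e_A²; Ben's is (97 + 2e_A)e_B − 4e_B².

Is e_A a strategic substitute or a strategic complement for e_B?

Expanding Ana's payoff: 95e_A + 2e_Be_A − 2e_A².
∂π/∂e_A = 95 + 2e_B − 4e_A = 0, so e_A = 23.75 + 0.5e_B.
The best-response slope de_A/de_B = 0.5 > 0: the reaction function is upward-sloping, so the choices are strategic complements.

strategic complements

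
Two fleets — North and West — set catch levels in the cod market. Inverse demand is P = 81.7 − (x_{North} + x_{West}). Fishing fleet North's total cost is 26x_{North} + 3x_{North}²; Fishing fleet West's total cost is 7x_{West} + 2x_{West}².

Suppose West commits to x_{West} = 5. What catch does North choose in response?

Fishing fleet North's profit: π = x_{North}(81.7 − (x_{North} + x_{West})) − 26x_{North} − 3x_{North}².
∂π/∂x_{North} = 55.7 − 8x_{North} − x_{West} = 0, so x_{North} = 6.9625 − 0.125x_{West}.
At x_{West} = 5: x_{North} = 6.9625 − 0.125·5 = 6.3375.

6.3375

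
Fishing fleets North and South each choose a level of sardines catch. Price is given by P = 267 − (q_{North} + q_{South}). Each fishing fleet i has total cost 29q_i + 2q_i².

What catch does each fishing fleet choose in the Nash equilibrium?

Fishing fleet North's profit: π = q_{North}(267 − (q_{North} + q_{South})) − 29q_{North} − 2q_{North}².
∂π/∂q_{North} = 238 − 6q_{North} − q_{South} = 0, so q_{North} = 119/3 − (1/6)q_{South}.
Setting q_{North} = q_{South} in the reaction function: q_{North} = 119/3 − (1/6)q_{North}, so q_{North} = (119/3) / (7/6) = 34.

34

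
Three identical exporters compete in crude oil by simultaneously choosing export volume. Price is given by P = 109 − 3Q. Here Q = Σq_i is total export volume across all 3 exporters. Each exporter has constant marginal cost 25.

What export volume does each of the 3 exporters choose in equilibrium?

A representative exporter's profit is π_i = q_i(109 − 3Q) − 25q_i, with Q = q_i + Σ_{j≠i} q_j.
First-order condition: 84 − 6q_i − 3Σ_{j≠i} q_j = 0.
With identical exporters, set every q_j = q: then 84 − 6q − 6q = 0, i.e. q = 84/12 = 7.

7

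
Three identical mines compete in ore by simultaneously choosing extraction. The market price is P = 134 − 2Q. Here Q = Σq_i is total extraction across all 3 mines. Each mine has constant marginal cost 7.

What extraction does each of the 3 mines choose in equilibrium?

A representative mine's profit is π_i = q_i(134 − 2Q) − 7q_i, with Q = q_i + Σ_{j≠i} q_j.
First-order condition: 127 − 4q_i − 2Σ_{j≠i} q_j = 0.
In a symmetric equilibrium every mine chooses the same q, so Σ_{j≠i} q_j = 2q. The condition becomes 127 − 8q = 0, giving q = 127/8 = 15.875.

15.875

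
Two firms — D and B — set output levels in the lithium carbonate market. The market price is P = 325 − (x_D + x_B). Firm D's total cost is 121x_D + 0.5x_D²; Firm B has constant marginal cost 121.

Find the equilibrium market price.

Firm D's profit: π = x_D(325 − (x_D + x_B)) − 121x_D − 0.5x_D².
∂π/∂x_D = 204 − 3x_D − x_B = 0, so x_D = 68 − (1/3)x_B.
For B: ∂π/∂x_B = 204 − 2x_B − x_D = 0 ⇒ x_B = 102 − 0.5x_D.
Solving the two reaction functions simultaneously: (1 − (−1/3)(−0.5))x_D = 68 − (1/3)·102, so (5/6)x_D = 34 and x_D = 40.8.
Then x_B = 102 − 0.5·40.8 = 81.6.
Equilibrium price: P = 325 − 122.4 = 202.6.

202.6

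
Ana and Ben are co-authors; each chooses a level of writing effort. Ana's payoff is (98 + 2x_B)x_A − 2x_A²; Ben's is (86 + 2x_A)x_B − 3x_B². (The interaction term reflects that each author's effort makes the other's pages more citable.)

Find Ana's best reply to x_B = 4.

Expanding Ana's payoff: 98x_A + 2x_Bx_A − 2x_A².
∂π/∂x_A = 98 + 2x_B − 4x_A = 0, so x_A = 24.5 + 0.5x_B.
At x_B = 4: x_A = 24.5 + 0.5·4 = 26.5.

26.5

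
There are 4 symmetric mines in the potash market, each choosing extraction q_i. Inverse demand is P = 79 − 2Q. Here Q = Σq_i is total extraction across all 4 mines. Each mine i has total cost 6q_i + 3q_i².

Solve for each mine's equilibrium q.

A representative mine's profit is π_i = q_i(79 − 2Q) − 6q_i − 3q_i², with Q = q_i + Σ_{j≠i} q_j.
First-order condition: 73 − 10q_i − 2Σ_{j≠i} q_j = 0.
With identical mines, set every q_j = q: then 73 − 10q − 6q = 0, i.e. q = 73/16 = 4.5625.

4.5625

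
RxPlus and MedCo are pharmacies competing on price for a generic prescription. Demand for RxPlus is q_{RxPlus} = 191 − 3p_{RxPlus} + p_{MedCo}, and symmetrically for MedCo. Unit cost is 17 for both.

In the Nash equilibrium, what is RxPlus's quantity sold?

94.2

RxPlus's profit: π = (p_{RxPlus} − 17)(191 − 3p_{RxPlus} + p_{MedCo}).
∂π/∂p_{RxPlus} = 242 − 6p_{RxPlus} + p_{MedCo} = 0 ⇒ p_{RxPlus} = 121/3 + (1/6)p_{MedCo}.
The game is symmetric, so in equilibrium p_{MedCo} = p_{RxPlus}: the reaction function gives (5/6)p_{RxPlus} = 121/3, hence p_{RxPlus} = 48.4.
q_{RxPlus} = 191 − 3·48.4 + 48.4 = 94.2.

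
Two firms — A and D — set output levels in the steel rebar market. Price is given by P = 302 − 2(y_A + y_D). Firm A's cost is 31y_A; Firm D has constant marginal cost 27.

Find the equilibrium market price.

120

Firm A's profit: π = y_A(302 − 2(y_A + y_D)) − 31y_A.
∂π/∂y_A = 271 − 4y_A − 2y_D = 0, so y_A = 67.75 − 0.5y_D.
By the same steps for D: y_D = 68.75 − 0.5y_A.
Solving the two reaction functions simultaneously: (1 − (−0.5)(−0.5))y_A = 67.75 − 0.5·68.75, so 0.75y_A = 33.375 and y_A = 44.5.
Then y_D = 68.75 − 0.5·44.5 = 46.5.
Equilibrium price: P = 302 − 2·91 = 120.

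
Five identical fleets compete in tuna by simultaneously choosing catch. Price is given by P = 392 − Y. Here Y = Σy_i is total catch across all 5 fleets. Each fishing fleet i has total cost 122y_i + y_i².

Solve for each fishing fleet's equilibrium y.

A representative fishing fleet's profit is π_i = y_i(392 − Y) − 122y_i − y_i², with Y = y_i + Σ_{j≠i} y_j.
First-order condition: 270 − 4y_i − Σ_{j≠i} y_j = 0.
In a symmetric equilibrium every fishing fleet chooses the same y, so Σ_{j≠i} y_j = 4y. The condition becomes 270 − 8y = 0, giving y = 270/8 = 33.75.

33.75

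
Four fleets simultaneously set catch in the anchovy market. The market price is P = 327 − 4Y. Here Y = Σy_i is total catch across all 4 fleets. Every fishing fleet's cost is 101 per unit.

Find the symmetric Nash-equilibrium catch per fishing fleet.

11.3

A representative fishing fleet's profit is π_i = y_i(327 − 4Y) − 101y_i, with Y = y_i + Σ_{j≠i} y_j.
First-order condition: 226 − 8y_i − 4Σ_{j≠i} y_j = 0.
Imposing symmetry (y_j = y for all j) turns Σ_{j≠i} y_j into 3y, so 226 = 20y and y = 11.3.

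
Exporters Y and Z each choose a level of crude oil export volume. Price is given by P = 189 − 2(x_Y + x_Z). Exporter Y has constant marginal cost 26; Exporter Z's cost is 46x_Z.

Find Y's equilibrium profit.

1860.5

Exporter Y's profit: π = x_Y(189 − 2(x_Y + x_Z)) − 26x_Y.
∂π/∂x_Y = 163 − 4x_Y − 2x_Z = 0, so x_Y = 40.75 − 0.5x_Z.
By the same steps for Z: x_Z = 35.75 − 0.5x_Y.
Solving the two reaction functions simultaneously: (1 − (−0.5)(−0.5))x_Y = 40.75 − 0.5·35.75, so 0.75x_Y = 22.875 and x_Y = 30.5.
Then x_Z = 35.75 − 0.5·30.5 = 20.5.
Price P = 189 − 2·51 = 87.
Y's profit: (87 − 26)·30.5 = 1860.5.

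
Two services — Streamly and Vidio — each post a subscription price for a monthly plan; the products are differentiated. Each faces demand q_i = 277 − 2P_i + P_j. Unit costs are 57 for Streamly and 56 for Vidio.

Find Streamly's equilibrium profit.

10716.48

Streamly's profit: π = (P_{Streamly} − 57)(277 − 2P_{Streamly} + P_{Vidio}).
∂π/∂P_{Streamly} = 391 − 4P_{Streamly} + P_{Vidio} = 0 ⇒ P_{Streamly} = 97.75 + 0.25P_{Vidio}.
Similarly P_{Vidio} = 97.25 + 0.25P_{Streamly}.
Plugging P_{Vidio} into Streamly's best response: P_{Streamly} = 97.75 + 0.25(97.25 + 0.25P_{Streamly}) ⇒ 0.9375P_{Streamly} = 122.0625, so P_{Streamly} = 130.2.
Then P_{Vidio} = 97.25 + 0.25·130.2 = 129.8.
q_{Streamly} = 277 − 2·130.2 + 129.8 = 146.4.
Profit = (130.2 − 57)·146.4 = 10716.48.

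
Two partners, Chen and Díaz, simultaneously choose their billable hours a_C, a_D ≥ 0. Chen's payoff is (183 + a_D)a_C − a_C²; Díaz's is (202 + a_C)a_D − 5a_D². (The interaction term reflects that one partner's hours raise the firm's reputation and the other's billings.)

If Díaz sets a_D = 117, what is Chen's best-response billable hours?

150

Expanding Chen's payoff: 183a_C + a_Da_C − a_C².
∂π/∂a_C = 183 + a_D − 2a_C = 0, so a_C = 91.5 + 0.5a_D.
At a_D = 117: a_C = 91.5 + 0.5·117 = 150.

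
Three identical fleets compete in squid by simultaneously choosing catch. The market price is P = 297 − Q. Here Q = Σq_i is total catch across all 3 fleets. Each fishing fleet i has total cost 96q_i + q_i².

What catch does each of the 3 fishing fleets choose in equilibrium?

A representative fishing fleet's profit is π_i = q_i(297 − Q) − 96q_i − q_i², with Q = q_i + Σ_{j≠i} q_j.
First-order condition: 201 − 4q_i − Σ_{j≠i} q_j = 0.
Imposing symmetry (q_j = q for all j) turns Σ_{j≠i} q_j into 2q, so 201 = 6q and q = 33.5.

33.5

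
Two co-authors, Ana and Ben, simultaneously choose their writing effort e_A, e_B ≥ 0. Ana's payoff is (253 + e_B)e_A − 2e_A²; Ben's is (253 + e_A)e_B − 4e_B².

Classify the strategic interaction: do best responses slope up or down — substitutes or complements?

Expanding Ana's payoff: 253e_A + e_Be_A − 2e_A².
∂π/∂e_A = 253 + e_B − 4e_A = 0, so e_A = 63.25 + 0.25e_B.
The best-response slope de_A/de_B = 0.25 > 0: the reaction function is upward-sloping, so the choices are strategic complements.

strategic complements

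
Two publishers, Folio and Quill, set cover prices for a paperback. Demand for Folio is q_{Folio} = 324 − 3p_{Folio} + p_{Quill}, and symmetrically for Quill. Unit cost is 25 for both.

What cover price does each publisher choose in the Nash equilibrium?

79.8

Folio's profit: π = (p_{Folio} − 25)(324 − 3p_{Folio} + p_{Quill}).
∂π/∂p_{Folio} = 399 − 6p_{Folio} + p_{Quill} = 0 ⇒ p_{Folio} = 66.5 + (1/6)p_{Quill}.
By symmetry p_{Quill} = p_{Folio}; substituting into the reaction function, (5/6)p_{Folio} = 66.5 and p_{Folio} = 79.8.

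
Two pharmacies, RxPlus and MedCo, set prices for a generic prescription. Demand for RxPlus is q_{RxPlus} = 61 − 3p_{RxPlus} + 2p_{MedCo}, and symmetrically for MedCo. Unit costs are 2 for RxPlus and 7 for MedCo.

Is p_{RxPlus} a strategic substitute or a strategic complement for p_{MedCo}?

strategic complements

RxPlus's profit: π = (p_{RxPlus} − 2)(61 − 3p_{RxPlus} + 2p_{MedCo}).
∂π/∂p_{RxPlus} = 67 − 6p_{RxPlus} + 2p_{MedCo} = 0 ⇒ p_{RxPlus} = 67/6 + (1/3)p_{MedCo}.
The best-response slope dp_{RxPlus}/dp_{MedCo} = 1/3 > 0: the reaction function is upward-sloping, so the choices are strategic complements.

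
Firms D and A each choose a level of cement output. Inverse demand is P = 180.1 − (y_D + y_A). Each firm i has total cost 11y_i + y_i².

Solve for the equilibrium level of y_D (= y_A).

Firm D's profit: π = y_D(180.1 − (y_D + y_A)) − 11y_D − y_D².
∂π/∂y_D = 169.1 − 4y_D − y_A = 0, so y_D = 42.275 − 0.25y_A.
Setting y_D = y_A in the reaction function: y_D = 42.275 − 0.25y_D, so y_D = 42.275 / 1.25 = 33.82.

33.82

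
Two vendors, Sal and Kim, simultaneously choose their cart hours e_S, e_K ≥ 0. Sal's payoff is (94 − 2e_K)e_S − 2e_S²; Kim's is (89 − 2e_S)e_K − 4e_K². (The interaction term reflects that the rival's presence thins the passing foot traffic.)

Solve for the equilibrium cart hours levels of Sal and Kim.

20.5, 6

Expanding Sal's payoff: 94e_S − 2e_Ke_S − 2e_S².
∂π/∂e_S = 94 − 2e_K − 4e_S = 0, so e_S = 23.5 − 0.5e_K.
Likewise for Kim: e_K = 11.125 − 0.25e_S.
Solving the two reaction functions simultaneously: (1 − (−0.5)(−0.25))e_S = 23.5 − 0.5·11.125, so 0.875e_S = 17.9375 and e_S = 20.5.
Then e_K = 11.125 − 0.25·20.5 = 6.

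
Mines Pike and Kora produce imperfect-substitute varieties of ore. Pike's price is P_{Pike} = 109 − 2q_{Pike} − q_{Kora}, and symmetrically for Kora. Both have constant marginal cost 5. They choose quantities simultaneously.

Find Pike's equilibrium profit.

Mine Pike's profit: π = q_{Pike}(109 − 2q_{Pike} − q_{Kora}) − 5q_{Pike}.
∂π/∂q_{Pike} = 104 − 4q_{Pike} − q_{Kora} = 0 ⇒ q_{Pike} = 26 − 0.25q_{Kora}.
By symmetry q_{Kora} = q_{Pike}; substituting into the reaction function, 1.25q_{Pike} = 26 and q_{Pike} = 20.8.
P_{Pike} = 109 − 2·20.8 − 20.8 = 46.6.
Profit = (46.6 − 5)·20.8 = 865.28.

865.28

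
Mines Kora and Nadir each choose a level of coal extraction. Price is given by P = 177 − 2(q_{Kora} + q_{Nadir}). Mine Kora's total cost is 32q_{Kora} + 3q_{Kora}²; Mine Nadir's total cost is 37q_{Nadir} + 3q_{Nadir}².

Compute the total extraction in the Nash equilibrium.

23.75

Mine Kora's profit: π = q_{Kora}(177 − 2(q_{Kora} + q_{Nadir})) − 32q_{Kora} − 3q_{Kora}².
∂π/∂q_{Kora} = 145 − 10q_{Kora} − 2q_{Nadir} = 0, so q_{Kora} = 14.5 − 0.2q_{Nadir}.
By the same steps for Nadir: q_{Nadir} = 14 − 0.2q_{Kora}.
Substituting the second reaction function into the first: q_{Kora} = 14.5 − 0.2(14 − 0.2q_{Kora}), which gives 0.96q_{Kora} = 11.7 ⇒ q_{Kora} = 12.1875.
Then q_{Nadir} = 14 − 0.2·12.1875 = 11.5625.
Total extraction: 12.1875 + 11.5625 = 23.75.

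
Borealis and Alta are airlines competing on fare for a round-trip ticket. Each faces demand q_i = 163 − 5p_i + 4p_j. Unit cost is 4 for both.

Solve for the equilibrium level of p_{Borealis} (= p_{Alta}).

Borealis's profit: π = (p_{Borealis} − 4)(163 − 5p_{Borealis} + 4p_{Alta}).
∂π/∂p_{Borealis} = 183 − 10p_{Borealis} + 4p_{Alta} = 0 ⇒ p_{Borealis} = 18.3 + 0.4p_{Alta}.
The game is symmetric, so in equilibrium p_{Alta} = p_{Borealis}: the reaction function gives 0.6p_{Borealis} = 18.3, hence p_{Borealis} = 30.5.

30.5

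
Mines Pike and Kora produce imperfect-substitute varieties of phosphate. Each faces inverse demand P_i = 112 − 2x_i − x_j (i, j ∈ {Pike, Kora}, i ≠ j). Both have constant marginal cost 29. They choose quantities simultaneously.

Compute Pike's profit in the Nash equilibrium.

Mine Pike's profit: π = x_{Pike}(112 − 2x_{Pike} − x_{Kora}) − 29x_{Pike}.
∂π/∂x_{Pike} = 83 − 4x_{Pike} − x_{Kora} = 0 ⇒ x_{Pike} = 20.75 − 0.25x_{Kora}.
By symmetry x_{Kora} = x_{Pike}; substituting into the reaction function, 1.25x_{Pike} = 20.75 and x_{Pike} = 16.6.
P_{Pike} = 112 − 2·16.6 − 16.6 = 62.2.
Profit = (62.2 − 29)·16.6 = 551.12.

551.12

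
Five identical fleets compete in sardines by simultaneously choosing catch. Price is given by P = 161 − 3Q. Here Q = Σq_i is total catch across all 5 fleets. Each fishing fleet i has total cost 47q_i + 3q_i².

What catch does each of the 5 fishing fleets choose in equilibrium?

A representative fishing fleet's profit is π_i = q_i(161 − 3Q) − 47q_i − 3q_i², with Q = q_i + Σ_{j≠i} q_j.
First-order condition: 114 − 12q_i − 3Σ_{j≠i} q_j = 0.
Imposing symmetry (q_j = q for all j) turns Σ_{j≠i} q_j into 4q, so 114 = 24q and q = 4.75.

4.75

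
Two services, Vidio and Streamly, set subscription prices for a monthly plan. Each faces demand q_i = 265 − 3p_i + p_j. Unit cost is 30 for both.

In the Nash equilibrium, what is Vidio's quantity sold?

123

Vidio's profit: π = (p_{Vidio} − 30)(265 − 3p_{Vidio} + p_{Streamly}).
∂π/∂p_{Vidio} = 355 − 6p_{Vidio} + p_{Streamly} = 0 ⇒ p_{Vidio} = 355/6 + (1/6)p_{Streamly}.
By symmetry p_{Streamly} = p_{Vidio}; substituting into the reaction function, (5/6)p_{Vidio} = 355/6 and p_{Vidio} = 71.
q_{Vidio} = 265 − 3·71 + 71 = 123.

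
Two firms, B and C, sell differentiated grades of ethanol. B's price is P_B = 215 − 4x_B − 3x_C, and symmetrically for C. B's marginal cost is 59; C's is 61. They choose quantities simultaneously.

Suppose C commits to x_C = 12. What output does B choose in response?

Firm B's profit: π = x_B(215 − 4x_B − 3x_C) − 59x_B.
∂π/∂x_B = 156 − 8x_B − 3x_C = 0 ⇒ x_B = 19.5 − 0.375x_C.
At x_C = 12: x_B = 19.5 − 0.375·12 = 15.

15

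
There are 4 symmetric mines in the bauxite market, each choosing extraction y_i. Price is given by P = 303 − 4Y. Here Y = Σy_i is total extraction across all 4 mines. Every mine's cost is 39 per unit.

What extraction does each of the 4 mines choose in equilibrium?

A representative mine's profit is π_i = y_i(303 − 4Y) − 39y_i, with Y = y_i + Σ_{j≠i} y_j.
First-order condition: 264 − 8y_i − 4Σ_{j≠i} y_j = 0.
In a symmetric equilibrium every mine chooses the same y, so Σ_{j≠i} y_j = 3y. The condition becomes 264 − 20y = 0, giving y = 264/20 = 13.2.

13.2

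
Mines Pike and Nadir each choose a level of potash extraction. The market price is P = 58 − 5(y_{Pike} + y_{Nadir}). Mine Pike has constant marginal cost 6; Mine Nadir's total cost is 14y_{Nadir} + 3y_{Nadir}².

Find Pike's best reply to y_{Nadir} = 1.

4.7

Mine Pike's profit: π = y_{Pike}(58 − 5(y_{Pike} + y_{Nadir})) − 6y_{Pike}.
∂π/∂y_{Pike} = 52 − 10y_{Pike} − 5y_{Nadir} = 0, so y_{Pike} = 5.2 − 0.5y_{Nadir}.
At y_{Nadir} = 1: y_{Pike} = 5.2 − 0.5·1 = 4.7.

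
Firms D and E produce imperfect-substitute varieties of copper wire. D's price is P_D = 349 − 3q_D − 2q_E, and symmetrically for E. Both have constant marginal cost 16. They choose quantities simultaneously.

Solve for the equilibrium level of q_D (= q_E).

41.625

Firm D's profit: π = q_D(349 − 3q_D − 2q_E) − 16q_D.
∂π/∂q_D = 333 − 6q_D − 2q_E = 0 ⇒ q_D = 55.5 − (1/3)q_E.
Setting q_D = q_E in the reaction function: q_D = 55.5 − (1/3)q_D, so q_D = 55.5 / (4/3) = 41.625.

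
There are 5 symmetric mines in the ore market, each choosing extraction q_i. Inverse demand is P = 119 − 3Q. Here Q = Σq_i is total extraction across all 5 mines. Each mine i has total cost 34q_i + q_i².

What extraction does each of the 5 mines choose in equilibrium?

4.25

A representative mine's profit is π_i = q_i(119 − 3Q) − 34q_i − q_i², with Q = q_i + Σ_{j≠i} q_j.
First-order condition: 85 − 8q_i − 3Σ_{j≠i} q_j = 0.
In a symmetric equilibrium every mine chooses the same q, so Σ_{j≠i} q_j = 4q. The condition becomes 85 − 20q = 0, giving q = 85/20 = 4.25.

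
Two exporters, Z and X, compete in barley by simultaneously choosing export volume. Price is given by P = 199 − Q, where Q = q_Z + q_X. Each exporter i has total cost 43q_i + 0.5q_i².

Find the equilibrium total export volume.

78

Exporter Z's profit: π = q_Z(199 − (q_Z + q_X)) − 43q_Z − 0.5q_Z².
∂π/∂q_Z = 156 − 3q_Z − q_X = 0, so q_Z = 52 − (1/3)q_X.
By symmetry q_X = q_Z; substituting into the reaction function, (4/3)q_Z = 52 and q_Z = 39.
Total export volume: 39 + 39 = 78.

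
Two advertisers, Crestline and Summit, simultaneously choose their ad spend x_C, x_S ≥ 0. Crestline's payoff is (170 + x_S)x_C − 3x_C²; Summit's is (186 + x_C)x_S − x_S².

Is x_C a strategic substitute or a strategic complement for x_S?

Expanding Crestline's payoff: 170x_C + x_Sx_C − 3x_C².
∂π/∂x_C = 170 + x_S − 6x_C = 0, so x_C = 85/3 + (1/6)x_S.
The best-response slope dx_C/dx_S = 1/6 > 0: the reaction function is upward-sloping, so the choices are strategic complements.

strategic complements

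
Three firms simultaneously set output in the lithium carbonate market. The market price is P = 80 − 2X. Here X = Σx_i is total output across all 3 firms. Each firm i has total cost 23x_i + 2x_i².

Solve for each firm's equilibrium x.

A representative firm's profit is π_i = x_i(80 − 2X) − 23x_i − 2x_i², with X = x_i + Σ_{j≠i} x_j.
First-order condition: 57 − 8x_i − 2Σ_{j≠i} x_j = 0.
In a symmetric equilibrium every firm chooses the same x, so Σ_{j≠i} x_j = 2x. The condition becomes 57 − 12x = 0, giving x = 57/12 = 4.75.

4.75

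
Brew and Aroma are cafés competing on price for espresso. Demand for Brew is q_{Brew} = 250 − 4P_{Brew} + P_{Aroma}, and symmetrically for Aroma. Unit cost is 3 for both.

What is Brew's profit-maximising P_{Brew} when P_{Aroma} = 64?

Brew's profit: π = (P_{Brew} − 3)(250 − 4P_{Brew} + P_{Aroma}).
∂π/∂P_{Brew} = 262 − 8P_{Brew} + P_{Aroma} = 0 ⇒ P_{Brew} = 32.75 + 0.125P_{Aroma}.
At P_{Aroma} = 64: P_{Brew} = 32.75 + 0.125·64 = 40.75.

40.75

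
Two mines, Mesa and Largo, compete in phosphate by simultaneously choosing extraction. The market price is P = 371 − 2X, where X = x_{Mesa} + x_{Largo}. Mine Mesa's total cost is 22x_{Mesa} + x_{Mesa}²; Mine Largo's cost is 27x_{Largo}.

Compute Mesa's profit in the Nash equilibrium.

3759.48

Mine Mesa's profit: π = x_{Mesa}(371 − 2(x_{Mesa} + x_{Largo})) − 22x_{Mesa} − x_{Mesa}².
∂π/∂x_{Mesa} = 349 − 6x_{Mesa} − 2x_{Largo} = 0, so x_{Mesa} = 349/6 − (1/3)x_{Largo}.
For Largo: ∂π/∂x_{Largo} = 344 − 4x_{Largo} − 2x_{Mesa} = 0 ⇒ x_{Largo} = 86 − 0.5x_{Mesa}.
Solving the two reaction functions simultaneously: (1 − (−1/3)(−0.5))x_{Mesa} = 349/6 − (1/3)·86, so (5/6)x_{Mesa} = 29.5 and x_{Mesa} = 35.4.
Then x_{Largo} = 86 − 0.5·35.4 = 68.3.
Price P = 371 − 2·103.7 = 163.6.
Mesa's profit: (163.6 − 22)·35.4 − (35.4)² = 3759.48.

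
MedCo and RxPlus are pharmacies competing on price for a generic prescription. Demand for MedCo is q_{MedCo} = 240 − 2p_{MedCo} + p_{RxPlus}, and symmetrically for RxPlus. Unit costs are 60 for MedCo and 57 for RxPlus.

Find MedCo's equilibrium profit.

MedCo's profit: π = (p_{MedCo} − 60)(240 − 2p_{MedCo} + p_{RxPlus}).
∂π/∂p_{MedCo} = 360 − 4p_{MedCo} + p_{RxPlus} = 0 ⇒ p_{MedCo} = 90 + 0.25p_{RxPlus}.
Similarly p_{RxPlus} = 88.5 + 0.25p_{MedCo}.
Solving the two reaction functions simultaneously: (1 − (0.25)(0.25))p_{MedCo} = 90 + 0.25·88.5, so 0.9375p_{MedCo} = 112.125 and p_{MedCo} = 119.6.
Then p_{RxPlus} = 88.5 + 0.25·119.6 = 118.4.
q_{MedCo} = 240 − 2·119.6 + 118.4 = 119.2.
Profit = (119.6 − 60)·119.2 = 7104.32.

7104.32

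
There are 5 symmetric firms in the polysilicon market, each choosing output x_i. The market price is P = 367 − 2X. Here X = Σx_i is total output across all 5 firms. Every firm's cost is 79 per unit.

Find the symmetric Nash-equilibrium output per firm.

24

A representative firm's profit is π_i = x_i(367 − 2X) − 79x_i, with X = x_i + Σ_{j≠i} x_j.
First-order condition: 288 − 4x_i − 2Σ_{j≠i} x_j = 0.
In a symmetric equilibrium every firm chooses the same x, so Σ_{j≠i} x_j = 4x. The condition becomes 288 − 12x = 0, giving x = 288/12 = 24.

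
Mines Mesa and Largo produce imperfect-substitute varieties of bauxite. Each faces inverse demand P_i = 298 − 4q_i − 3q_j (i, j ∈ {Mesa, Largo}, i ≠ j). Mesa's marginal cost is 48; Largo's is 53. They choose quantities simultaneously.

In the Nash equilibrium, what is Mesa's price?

140

Mine Mesa's profit: π = q_{Mesa}(298 − 4q_{Mesa} − 3q_{Largo}) − 48q_{Mesa}.
∂π/∂q_{Mesa} = 250 − 8q_{Mesa} − 3q_{Largo} = 0 ⇒ q_{Mesa} = 31.25 − 0.375q_{Largo}.
Similarly q_{Largo} = 30.625 − 0.375q_{Mesa}.
Solving the two reaction functions simultaneously: (1 − (−0.375)(−0.375))q_{Mesa} = 31.25 − 0.375·30.625, so (55/64)q_{Mesa} = 1265/64 and q_{Mesa} = 23.
Then q_{Largo} = 30.625 − 0.375·23 = 22.
P_{Mesa} = 298 − 4·23 − 3·22 = 140.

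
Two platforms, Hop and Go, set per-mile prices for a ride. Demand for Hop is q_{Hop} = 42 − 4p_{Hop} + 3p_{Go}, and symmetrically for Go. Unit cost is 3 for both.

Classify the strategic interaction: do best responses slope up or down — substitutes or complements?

Hop's profit: π = (p_{Hop} − 3)(42 − 4p_{Hop} + 3p_{Go}).
∂π/∂p_{Hop} = 54 − 8p_{Hop} + 3p_{Go} = 0 ⇒ p_{Hop} = 6.75 + 0.375p_{Go}.
The best-response slope dp_{Hop}/dp_{Go} = 0.375 > 0: the reaction function is upward-sloping, so the choices are strategic complements.

strategic complements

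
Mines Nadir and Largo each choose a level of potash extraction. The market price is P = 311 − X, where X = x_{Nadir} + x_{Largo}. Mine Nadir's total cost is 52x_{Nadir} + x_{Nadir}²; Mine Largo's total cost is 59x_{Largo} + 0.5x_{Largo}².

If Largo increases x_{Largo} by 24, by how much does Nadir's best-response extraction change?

Mine Nadir's profit: π = x_{Nadir}(311 − (x_{Nadir} + x_{Largo})) − 52x_{Nadir} − x_{Nadir}².
∂π/∂x_{Nadir} = 259 − 4x_{Nadir} − x_{Largo} = 0, so x_{Nadir} = 64.75 − 0.25x_{Largo}.
The reaction-function slope is −0.25, so a 24-unit rise in x_{Largo} moves x_{Nadir} by −0.25 × 24 = −6. Nadir's best response falls — the actions are strategic substitutes.

-6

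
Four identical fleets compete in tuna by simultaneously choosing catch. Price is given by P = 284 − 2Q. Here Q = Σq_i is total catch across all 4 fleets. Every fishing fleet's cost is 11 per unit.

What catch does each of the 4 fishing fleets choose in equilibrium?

27.3

A representative fishing fleet's profit is π_i = q_i(284 − 2Q) − 11q_i, with Q = q_i + Σ_{j≠i} q_j.
First-order condition: 273 − 4q_i − 2Σ_{j≠i} q_j = 0.
With identical fishing fleets, set every q_j = q: then 273 − 4q − 6q = 0, i.e. q = 273/10 = 27.3.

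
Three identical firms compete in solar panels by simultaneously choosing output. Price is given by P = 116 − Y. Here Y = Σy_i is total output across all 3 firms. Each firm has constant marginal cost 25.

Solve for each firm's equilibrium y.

22.75

A representative firm's profit is π_i = y_i(116 − Y) − 25y_i, with Y = y_i + Σ_{j≠i} y_j.
First-order condition: 91 − 2y_i − Σ_{j≠i} y_j = 0.
Imposing symmetry (y_j = y for all j) turns Σ_{j≠i} y_j into 2y, so 91 = 4y and y = 22.75.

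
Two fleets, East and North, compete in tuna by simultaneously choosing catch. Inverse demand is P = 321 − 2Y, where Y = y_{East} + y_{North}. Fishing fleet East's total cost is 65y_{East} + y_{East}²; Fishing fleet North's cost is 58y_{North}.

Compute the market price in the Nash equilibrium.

Fishing fleet East's profit: π = y_{East}(321 − 2(y_{East} + y_{North})) − 65y_{East} − y_{East}².
∂π/∂y_{East} = 256 − 6y_{East} − 2y_{North} = 0, so y_{East} = 128/3 − (1/3)y_{North}.
For North: ∂π/∂y_{North} = 263 − 4y_{North} − 2y_{East} = 0 ⇒ y_{North} = 65.75 − 0.5y_{East}.
Solving the two reaction functions simultaneously: (1 − (−1/3)(−0.5))y_{East} = 128/3 − (1/3)·65.75, so (5/6)y_{East} = 20.75 and y_{East} = 24.9.
Then y_{North} = 65.75 − 0.5·24.9 = 53.3.
Equilibrium price: P = 321 − 2·78.2 = 164.6.

164.6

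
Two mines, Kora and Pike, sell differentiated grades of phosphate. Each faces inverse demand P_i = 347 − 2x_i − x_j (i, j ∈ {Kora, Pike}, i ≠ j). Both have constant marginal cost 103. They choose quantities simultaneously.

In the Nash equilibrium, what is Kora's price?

Mine Kora's profit: π = x_{Kora}(347 − 2x_{Kora} − x_{Pike}) − 103x_{Kora}.
∂π/∂x_{Kora} = 244 − 4x_{Kora} − x_{Pike} = 0 ⇒ x_{Kora} = 61 − 0.25x_{Pike}.
Setting x_{Kora} = x_{Pike} in the reaction function: x_{Kora} = 61 − 0.25x_{Kora}, so x_{Kora} = 61 / 1.25 = 48.8.
P_{Kora} = 347 − 2·48.8 − 48.8 = 200.6.

200.6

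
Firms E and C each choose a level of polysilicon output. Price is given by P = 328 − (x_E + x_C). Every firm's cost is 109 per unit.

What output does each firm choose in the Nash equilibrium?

73

Firm E's profit: π = x_E(328 − (x_E + x_C)) − 109x_E.
∂π/∂x_E = 219 − 2x_E − x_C = 0, so x_E = 109.5 − 0.5x_C.
By symmetry x_C = x_E; substituting into the reaction function, 1.5x_E = 109.5 and x_E = 73.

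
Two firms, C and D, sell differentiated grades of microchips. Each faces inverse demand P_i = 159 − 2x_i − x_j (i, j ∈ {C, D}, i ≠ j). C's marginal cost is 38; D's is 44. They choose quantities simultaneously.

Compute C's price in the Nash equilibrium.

Firm C's profit: π = x_C(159 − 2x_C − x_D) − 38x_C.
∂π/∂x_C = 121 − 4x_C − x_D = 0 ⇒ x_C = 30.25 − 0.25x_D.
Similarly x_D = 28.75 − 0.25x_C.
Substituting the second reaction function into the first: x_C = 30.25 − 0.25(28.75 − 0.25x_C), which gives 0.9375x_C = 23.0625 ⇒ x_C = 24.6.
Then x_D = 28.75 − 0.25·24.6 = 22.6.
P_C = 159 − 2·24.6 − 22.6 = 87.2.

87.2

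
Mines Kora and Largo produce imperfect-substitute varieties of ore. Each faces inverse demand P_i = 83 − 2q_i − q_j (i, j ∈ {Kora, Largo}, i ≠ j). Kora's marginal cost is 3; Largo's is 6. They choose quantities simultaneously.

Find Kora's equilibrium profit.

524.88

Mine Kora's profit: π = q_{Kora}(83 − 2q_{Kora} − q_{Largo}) − 3q_{Kora}.
∂π/∂q_{Kora} = 80 − 4q_{Kora} − q_{Largo} = 0 ⇒ q_{Kora} = 20 − 0.25q_{Largo}.
Similarly q_{Largo} = 19.25 − 0.25q_{Kora}.
Substituting the second reaction function into the first: q_{Kora} = 20 − 0.25(19.25 − 0.25q_{Kora}), which gives 0.9375q_{Kora} = 15.1875 ⇒ q_{Kora} = 16.2.
Then q_{Largo} = 19.25 − 0.25·16.2 = 15.2.
P_{Kora} = 83 − 2·16.2 − 15.2 = 35.4.
Profit = (35.4 − 3)·16.2 = 524.88.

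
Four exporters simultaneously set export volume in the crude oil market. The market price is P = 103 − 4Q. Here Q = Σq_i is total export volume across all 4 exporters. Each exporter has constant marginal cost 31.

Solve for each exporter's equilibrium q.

3.6

A representative exporter's profit is π_i = q_i(103 − 4Q) − 31q_i, with Q = q_i + Σ_{j≠i} q_j.
First-order condition: 72 − 8q_i − 4Σ_{j≠i} q_j = 0.
With identical exporters, set every q_j = q: then 72 − 8q − 12q = 0, i.e. q = 72/20 = 3.6.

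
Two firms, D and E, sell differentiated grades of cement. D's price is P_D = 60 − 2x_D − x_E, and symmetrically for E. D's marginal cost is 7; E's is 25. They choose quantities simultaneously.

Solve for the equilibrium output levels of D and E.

Firm D's profit: π = x_D(60 − 2x_D − x_E) − 7x_D.
∂π/∂x_D = 53 − 4x_D − x_E = 0 ⇒ x_D = 13.25 − 0.25x_E.
Similarly x_E = 8.75 − 0.25x_D.
Plugging x_E into D's best response: x_D = 13.25 − 0.25(8.75 − 0.25x_D) ⇒ 0.9375x_D = 11.0625, so x_D = 11.8.
Then x_E = 8.75 − 0.25·11.8 = 5.8.

11.8, 5.8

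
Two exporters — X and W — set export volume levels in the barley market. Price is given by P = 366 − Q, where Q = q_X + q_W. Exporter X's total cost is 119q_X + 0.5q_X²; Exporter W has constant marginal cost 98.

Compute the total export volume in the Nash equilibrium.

156.6

Exporter X's profit: π = q_X(366 − (q_X + q_W)) − 119q_X − 0.5q_X².
∂π/∂q_X = 247 − 3q_X − q_W = 0, so q_X = 247/3 − (1/3)q_W.
For W: ∂π/∂q_W = 268 − 2q_W − q_X = 0 ⇒ q_W = 134 − 0.5q_X.
Solving the two reaction functions simultaneously: (1 − (−1/3)(−0.5))q_X = 247/3 − (1/3)·134, so (5/6)q_X = 113/3 and q_X = 45.2.
Then q_W = 134 − 0.5·45.2 = 111.4.
Total export volume: 45.2 + 111.4 = 156.6.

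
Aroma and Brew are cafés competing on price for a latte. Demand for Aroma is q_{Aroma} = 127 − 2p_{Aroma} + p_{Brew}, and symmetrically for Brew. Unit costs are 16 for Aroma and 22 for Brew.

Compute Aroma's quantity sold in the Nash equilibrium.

Aroma's profit: π = (p_{Aroma} − 16)(127 − 2p_{Aroma} + p_{Brew}).
∂π/∂p_{Aroma} = 159 − 4p_{Aroma} + p_{Brew} = 0 ⇒ p_{Aroma} = 39.75 + 0.25p_{Brew}.
Similarly p_{Brew} = 42.75 + 0.25p_{Aroma}.
Substituting the second reaction function into the first: p_{Aroma} = 39.75 + 0.25(42.75 + 0.25p_{Aroma}), which gives 0.9375p_{Aroma} = 50.4375 ⇒ p_{Aroma} = 53.8.
Then p_{Brew} = 42.75 + 0.25·53.8 = 56.2.
q_{Aroma} = 127 − 2·53.8 + 56.2 = 75.6.

75.6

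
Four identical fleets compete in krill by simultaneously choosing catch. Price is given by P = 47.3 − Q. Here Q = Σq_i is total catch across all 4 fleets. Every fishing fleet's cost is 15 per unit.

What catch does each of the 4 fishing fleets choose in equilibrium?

A representative fishing fleet's profit is π_i = q_i(47.3 − Q) − 15q_i, with Q = q_i + Σ_{j≠i} q_j.
First-order condition: 32.3 − 2q_i − Σ_{j≠i} q_j = 0.
In a symmetric equilibrium every fishing fleet chooses the same q, so Σ_{j≠i} q_j = 3q. The condition becomes 32.3 − 5q = 0, giving q = 32.3/5 = 6.46.

6.46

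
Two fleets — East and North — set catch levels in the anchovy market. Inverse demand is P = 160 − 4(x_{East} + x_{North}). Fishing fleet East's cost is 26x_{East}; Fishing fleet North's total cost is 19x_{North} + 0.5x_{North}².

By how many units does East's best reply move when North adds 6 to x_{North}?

-3

Fishing fleet East's profit: π = x_{East}(160 − 4(x_{East} + x_{North})) − 26x_{East}.
∂π/∂x_{East} = 134 − 8x_{East} − 4x_{North} = 0, so x_{East} = 16.75 − 0.5x_{North}.
The reaction-function slope is −0.5, so a 6-unit rise in x_{North} moves x_{East} by −0.5 × 6 = −3. East's best response falls — the actions are strategic substitutes.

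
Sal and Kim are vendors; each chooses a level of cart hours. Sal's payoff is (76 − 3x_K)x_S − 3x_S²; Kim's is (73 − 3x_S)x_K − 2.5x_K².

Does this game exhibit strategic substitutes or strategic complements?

Expanding Sal's payoff: 76x_S − 3x_Kx_S − 3x_S².
∂π/∂x_S = 76 − 3x_K − 6x_S = 0, so x_S = 38/3 − 0.5x_K.
The best-response slope dx_S/dx_K = −0.5 < 0: the reaction function is downward-sloping, so the choices are strategic substitutes.

strategic substitutes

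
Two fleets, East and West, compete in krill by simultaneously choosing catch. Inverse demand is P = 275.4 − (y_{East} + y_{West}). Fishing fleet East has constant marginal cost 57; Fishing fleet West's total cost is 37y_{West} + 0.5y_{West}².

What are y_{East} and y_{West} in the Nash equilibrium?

Fishing fleet East's profit: π = y_{East}(275.4 − (y_{East} + y_{West})) − 57y_{East}.
∂π/∂y_{East} = 218.4 − 2y_{East} − y_{West} = 0, so y_{East} = 109.2 − 0.5y_{West}.
For West: ∂π/∂y_{West} = 238.4 − 3y_{West} − y_{East} = 0 ⇒ y_{West} = 1192/15 − (1/3)y_{East}.
Solving the two reaction functions simultaneously: (1 − (−0.5)(−1/3))y_{East} = 109.2 − 0.5·(1192/15), so (5/6)y_{East} = 1042/15 and y_{East} = 83.36.
Then y_{West} = 1192/15 − (1/3)·83.36 = 51.68.

83.36, 51.68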